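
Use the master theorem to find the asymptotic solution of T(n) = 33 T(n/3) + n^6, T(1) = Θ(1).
T(n) = Θ(n^6)

log_3 33 ≈ 3.183. f(n) = n^6 dominates n^(log_3 33) since 6 > 3.183, and the regularity condition a·f(n/b) = 33·(n/3)^6 = (33/729)·n^6 ≤ c·f(n) holds with c = 33/729 ≈ 0.0453 < 1. So this is Case 3: T(n) = Θ(f(n)) = Θ(n^6).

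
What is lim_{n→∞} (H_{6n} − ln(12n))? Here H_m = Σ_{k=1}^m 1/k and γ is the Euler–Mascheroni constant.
lim = −ln 2 + γ

By Euler-Maclaurin, H_m = ln m + γ + O(1/m). So
  H_{6n} − ln(12n) = ln(6n) + γ − ln(12n) + O(1/n)
                       = ln(6/12) + γ + O(1/n).
Hence the limit is ln(6/12) + γ (= −ln 2).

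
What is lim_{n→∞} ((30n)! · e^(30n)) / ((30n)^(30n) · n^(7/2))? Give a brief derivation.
lim = 0

Stirling: (30n)! ~ sqrt(2π·30n) · (30n/e)^(30n). Hence
  (30n)! · e^(30n) / (30n)^(30n) ~ sqrt(2π·30n).
Dividing by n^(7/2): sqrt(2π·30n) / n^(7/2) = sqrt(2π·30) · n^((1−7)/2), so the expression behaves like sqrt(2π·30) · n^((1−7)/2) → 0.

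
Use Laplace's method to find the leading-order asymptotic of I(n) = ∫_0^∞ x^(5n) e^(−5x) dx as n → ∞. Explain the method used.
I(n) ~ (sqrt(2π·5n) / 5) · (5n/(5e))^(5n)

Write the integrand as exp(5n ln x − 5x) and set f(x) = 5n ln x − 5x. Then f'(x) = 5n/x − 5 = 0 at x* = 5n/5, and f''(x*) = −5n/x*^2 = −5^2/(5n). Laplace's method (interior maximum) gives
  I(n) ~ e^(f(x*)) · sqrt(2π / |f''(x*)|)
        = exp(5n ln(5n/5) − 5n) · sqrt(2π · 5n / 5^2)
        = (5n/5)^(5n) e^(−5n) · sqrt(2π·5n) / 5
        = (sqrt(2π·5n) / 5) · (5n/(5e))^(5n).
This matches Γ(5n+1)/5^(5n+1) with Stirling applied to Γ.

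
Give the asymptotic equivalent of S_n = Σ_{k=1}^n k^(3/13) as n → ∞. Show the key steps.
S_n ~ (13/16) · n^(16/13)

Integral comparison: Σ_{k=1}^n k^(3/13) = ∫_0^n x^(3/13) dx + O(n^(3/13)). The integral is n^(1 + 3/13) / (1 + 3/13) = n^((3+13)/13) / ((3+13)/13) = (13/16) · n^(16/13).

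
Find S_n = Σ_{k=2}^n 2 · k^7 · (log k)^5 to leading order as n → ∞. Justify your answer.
S_n ~ n^8 · (log n)^5 / 4

By integral comparison, S_n = ∫_1^n 2 · x^7 · (log x)^5 dx + O(n^7 · (log n)^5). For the integral, the leading term of ∫_1^n x^7 (log x)^5 dx is n^8/8 · (log n)^5 (by repeated integration by parts; each step lowers the log-exponent and produces a relatively O(1/log n) correction). Hence S_n ~ n^8 · (log n)^5 / 4.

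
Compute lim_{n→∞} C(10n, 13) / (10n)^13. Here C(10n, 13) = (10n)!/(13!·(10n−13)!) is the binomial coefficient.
lim = 1/13! = 1/6227020800

With N = 10n → ∞: C(N, 13) / N^13 = [N(N−1)…(N−12)] / (13! · N^13) = (1/13!) · 1 · (1 − 1/(10n)) · … · (1 − 12/(10n)). Each factor → 1 as N → ∞, so the limit is 1/13! = 1/6227020800.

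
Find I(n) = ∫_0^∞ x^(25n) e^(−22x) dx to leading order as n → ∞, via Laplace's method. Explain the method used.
I(n) ~ (sqrt(2π·25n) / 22) · (25n/(22e))^(25n)

Write the integrand as exp(25n ln x − 22x) and set f(x) = 25n ln x − 22x. Then f'(x) = 25n/x − 22 = 0 at x* = 25n/22, and f''(x*) = −25n/x*^2 = −22^2/(25n). Laplace's method (interior maximum) gives
  I(n) ~ e^(f(x*)) · sqrt(2π / |f''(x*)|)
        = exp(25n ln(25n/22) − 25n) · sqrt(2π · 25n / 22^2)
        = (25n/22)^(25n) e^(−25n) · sqrt(2π·25n) / 22
        = (sqrt(2π·25n) / 22) · (25n/(22e))^(25n).
This matches Γ(25n+1)/22^(25n+1) with Stirling applied to Γ.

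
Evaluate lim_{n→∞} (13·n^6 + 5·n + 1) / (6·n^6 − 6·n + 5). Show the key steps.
lim = 13/6

For large n the leading n^6 terms dominate both numerator and denominator. Dividing top and bottom by n^6, every other term tends to 0, leaving 13/6.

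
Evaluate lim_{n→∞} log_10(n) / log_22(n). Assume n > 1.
lim = ln(22) / ln(10) = log_10(22)

Change of base: log_10(n) = ln n / ln 10 and log_22(n) = ln n / ln 22. The ratio is (ln n / ln 10) · (ln 22 / ln n) = ln 22 / ln 10, a constant independent of n. So the limit is ln 22 / ln 10 = log_10(22).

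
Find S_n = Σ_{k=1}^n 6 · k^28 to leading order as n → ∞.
S_n ~ 6 · n^29 / 29

By integral comparison (Euler-Maclaurin), Σ_{k=1}^n 6 · k^28 = 6 · ∫_0^n x^28 dx + O(n^28) = 6 · n^29/29 + O(n^28). (Equivalently, Faulhaber's formula gives the same leading term.)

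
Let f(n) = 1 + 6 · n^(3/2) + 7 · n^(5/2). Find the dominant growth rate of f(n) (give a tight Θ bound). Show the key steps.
f(n) ∈ Θ(n^(5/2))

Compare the terms by growth order. For large n, n^a · (log n)^b dominates n^a' · (log n)^b' iff a > a', or (a = a' and b > b'). Ranking the 3 terms shows the dominant one is 7 · n^(5/2). Hence f(n) ∈ Θ(n^(5/2)).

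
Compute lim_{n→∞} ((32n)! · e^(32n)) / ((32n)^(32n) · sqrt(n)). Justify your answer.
lim = sqrt(2π·32)

Stirling: (32n)! ~ sqrt(2π·32n) · (32n/e)^(32n). Hence
  (32n)! · e^(32n) / (32n)^(32n) ~ sqrt(2π·32n).
Dividing by sqrt(n): sqrt(2π·32n) / sqrt(n) = sqrt(2π·32) · n^((1−1)/2), so the limit is sqrt(2π·32).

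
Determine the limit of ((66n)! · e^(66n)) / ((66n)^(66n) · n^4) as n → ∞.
lim = 0

Stirling: (66n)! ~ sqrt(2π·66n) · (66n/e)^(66n). Hence
  (66n)! · e^(66n) / (66n)^(66n) ~ sqrt(2π·66n).
Dividing by n^4: sqrt(2π·66n) / n^4 = sqrt(2π·66) · n^((1−8)/2), so the expression behaves like sqrt(2π·66) · n^((1−8)/2) → 0.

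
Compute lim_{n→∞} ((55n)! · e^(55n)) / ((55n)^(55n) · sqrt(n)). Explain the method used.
lim = sqrt(2π·55)

Stirling: (55n)! ~ sqrt(2π·55n) · (55n/e)^(55n). Hence
  (55n)! · e^(55n) / (55n)^(55n) ~ sqrt(2π·55n).
Dividing by sqrt(n): sqrt(2π·55n) / sqrt(n) = sqrt(2π·55) · n^((1−1)/2), so the limit is sqrt(2π·55).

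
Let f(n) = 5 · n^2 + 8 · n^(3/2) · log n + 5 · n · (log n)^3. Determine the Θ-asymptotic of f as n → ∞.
f(n) ∈ Θ(n^2)

Compare the terms by growth order. For large n, n^a · (log n)^b dominates n^a' · (log n)^b' iff a > a', or (a = a' and b > b'). Ranking the 3 terms shows the dominant one is 5 · n^2. Hence f(n) ∈ Θ(n^2).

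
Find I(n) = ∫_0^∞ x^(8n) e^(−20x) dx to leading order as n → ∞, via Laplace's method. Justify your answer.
I(n) ~ (sqrt(2π·8n) / 20) · (8n/(20e))^(8n)

Write the integrand as exp(8n ln x − 20x) and set f(x) = 8n ln x − 20x. Then f'(x) = 8n/x − 20 = 0 at x* = 8n/20, and f''(x*) = −8n/x*^2 = −20^2/(8n). Laplace's method (interior maximum) gives
  I(n) ~ e^(f(x*)) · sqrt(2π / |f''(x*)|)
        = exp(8n ln(8n/20) − 8n) · sqrt(2π · 8n / 20^2)
        = (8n/20)^(8n) e^(−8n) · sqrt(2π·8n) / 20
        = (sqrt(2π·8n) / 20) · (8n/(20e))^(8n).
This matches Γ(8n+1)/20^(8n+1) with Stirling applied to Γ.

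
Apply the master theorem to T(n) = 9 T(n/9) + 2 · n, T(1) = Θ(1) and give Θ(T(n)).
T(n) = Θ(n log n)

log_9 9 = 1, and f(n) = 2 · n = Θ(n^(log_9 9)). This is Case 2 of the master theorem: T(n) = Θ(f(n) · log n) = Θ(n log n).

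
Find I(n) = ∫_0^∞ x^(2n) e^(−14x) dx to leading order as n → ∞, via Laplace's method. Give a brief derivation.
I(n) ~ (sqrt(2π·2n) / 14) · (2n/(14e))^(2n)

Write the integrand as exp(2n ln x − 14x) and set f(x) = 2n ln x − 14x. Then f'(x) = 2n/x − 14 = 0 at x* = 2n/14, and f''(x*) = −2n/x*^2 = −14^2/(2n). Laplace's method (interior maximum) gives
  I(n) ~ e^(f(x*)) · sqrt(2π / |f''(x*)|)
        = exp(2n ln(2n/14) − 2n) · sqrt(2π · 2n / 14^2)
        = (2n/14)^(2n) e^(−2n) · sqrt(2π·2n) / 14
        = (sqrt(2π·2n) / 14) · (2n/(14e))^(2n).
This matches Γ(2n+1)/14^(2n+1) with Stirling applied to Γ.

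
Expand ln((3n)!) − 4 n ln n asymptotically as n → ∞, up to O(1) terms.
ln((3n)!) − 4 n ln n = −n ln n + 3(ln 3 − 1) n + (1/2) ln(2π·3n) + O(1/n)

Stirling: ln((3n)!) = 3n ln(3n) − 3n + (1/2) ln(2π·3n) + O(1/n).
Expand 3n ln(3n) = 3n (ln n + ln 3) = 3n ln n + 3n ln 3.
Subtract 4n ln n: leading term is (3 − 4) n ln n = −n ln n. The next term is 3n ln 3 − 3n = 3(ln 3 − 1) n. Then the (1/2) ln(2π·3n) correction.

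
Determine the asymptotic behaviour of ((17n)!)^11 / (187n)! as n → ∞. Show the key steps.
((17n)!)^11/(187n)! ~ ((2π·17n)^(10/2) / sqrt(11)) · 11^(−11·17n)  →  0

Write N = 17n. Stirling: N! ~ sqrt(2π N)(N/e)^N and (11N)! ~ sqrt(2π·11N)·(11N/e)^(11N).
  (N!)^11/(11N)! ~ (2π N)^(11/2) (N/e)^(11N) / [sqrt(2π·11N) (11N/e)^(11N)]
     = (2π N)^(11/2) / sqrt(2π·11N) · (N/(11N))^(11N)
     = (2π N)^((11−1)/2) / sqrt(11) · 11^(−11N).
Since 11^11 > 1, the factor 11^(−11N) decays exponentially, so the ratio → 0. Substituting N = 17n gives the stated form.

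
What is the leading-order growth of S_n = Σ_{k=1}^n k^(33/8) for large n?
S_n ~ (8/41) · n^(41/8)

Integral comparison: Σ_{k=1}^n k^(33/8) = ∫_0^n x^(33/8) dx + O(n^(33/8)). The integral is n^(1 + 33/8) / (1 + 33/8) = n^((33+8)/8) / ((33+8)/8) = (8/41) · n^(41/8).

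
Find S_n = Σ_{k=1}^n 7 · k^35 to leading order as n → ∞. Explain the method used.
S_n ~ 7 · n^36 / 36

By integral comparison (Euler-Maclaurin), Σ_{k=1}^n 7 · k^35 = 7 · ∫_0^n x^35 dx + O(n^35) = 7 · n^36/36 + O(n^35). (Equivalently, Faulhaber's formula gives the same leading term.)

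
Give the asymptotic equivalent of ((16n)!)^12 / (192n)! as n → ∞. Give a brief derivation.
((16n)!)^12/(192n)! ~ ((2π·16n)^(11/2) / sqrt(12)) · 12^(−12·16n)  →  0

Write N = 16n. Stirling: N! ~ sqrt(2π N)(N/e)^N and (12N)! ~ sqrt(2π·12N)·(12N/e)^(12N).
  (N!)^12/(12N)! ~ (2π N)^(12/2) (N/e)^(12N) / [sqrt(2π·12N) (12N/e)^(12N)]
     = (2π N)^(12/2) / sqrt(2π·12N) · (N/(12N))^(12N)
     = (2π N)^((12−1)/2) / sqrt(12) · 12^(−12N).
Since 12^12 > 1, the factor 12^(−12N) decays exponentially, so the ratio → 0. Substituting N = 16n gives the stated form.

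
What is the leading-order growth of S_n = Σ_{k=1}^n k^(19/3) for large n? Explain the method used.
S_n ~ (3/22) · n^(22/3)

Integral comparison: Σ_{k=1}^n k^(19/3) = ∫_0^n x^(19/3) dx + O(n^(19/3)). The integral is n^(1 + 19/3) / (1 + 19/3) = n^((19+3)/3) / ((19+3)/3) = (3/22) · n^(22/3).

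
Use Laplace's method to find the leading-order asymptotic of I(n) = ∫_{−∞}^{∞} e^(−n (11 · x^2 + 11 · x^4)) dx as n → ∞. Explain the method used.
I(n) ~ sqrt(π/(11n))

φ(x) = 11 · x^2 + 11 · x^4 has its unique global minimum at x* = 0 (since φ'(x) = 22x + 44x^3 = 0 only at x = 0 for real x with both coefficients positive, and φ → ∞ as |x| → ∞). At x* = 0, φ(0) = 0 and φ''(0) = 22. Laplace's method then gives
  I(n) ~ sqrt(2π / (n · φ''(0))) · e^(−n φ(0)) = sqrt(2π / (22n)) = sqrt(π/(11n)).
The 11 · x^4 term contributes only at subleading order (an O(1/n) relative correction).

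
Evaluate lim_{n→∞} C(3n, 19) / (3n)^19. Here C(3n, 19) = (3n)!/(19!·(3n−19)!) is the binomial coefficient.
lim = 1/19! = 1/121645100408832000

With N = 3n → ∞: C(N, 19) / N^19 = [N(N−1)…(N−18)] / (19! · N^19) = (1/19!) · 1 · (1 − 1/(3n)) · … · (1 − 18/(3n)). Each factor → 1 as N → ∞, so the limit is 1/19! = 1/121645100408832000.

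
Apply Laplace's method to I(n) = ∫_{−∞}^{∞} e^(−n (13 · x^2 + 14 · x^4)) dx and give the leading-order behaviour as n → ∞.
I(n) ~ sqrt(π/(13n))

φ(x) = 13 · x^2 + 14 · x^4 has its unique global minimum at x* = 0 (since φ'(x) = 26x + 56x^3 = 0 only at x = 0 for real x with both coefficients positive, and φ → ∞ as |x| → ∞). At x* = 0, φ(0) = 0 and φ''(0) = 26. Laplace's method then gives
  I(n) ~ sqrt(2π / (n · φ''(0))) · e^(−n φ(0)) = sqrt(2π / (26n)) = sqrt(π/(13n)).
The 14 · x^4 term contributes only at subleading order (an O(1/n) relative correction).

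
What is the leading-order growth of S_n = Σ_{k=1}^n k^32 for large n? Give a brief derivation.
S_n ~ n^33 / 33

By integral comparison (Euler-Maclaurin), Σ_{k=1}^n k^32 = ∫_0^n x^32 dx + O(n^32) = n^33/33 + O(n^32). (Equivalently, Faulhaber's formula gives the same leading term.)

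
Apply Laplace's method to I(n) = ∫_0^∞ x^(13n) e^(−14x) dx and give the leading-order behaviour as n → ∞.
I(n) ~ (sqrt(2π·13n) / 14) · (13n/(14e))^(13n)

Write the integrand as exp(13n ln x − 14x) and set f(x) = 13n ln x − 14x. Then f'(x) = 13n/x − 14 = 0 at x* = 13n/14, and f''(x*) = −13n/x*^2 = −14^2/(13n). Laplace's method (interior maximum) gives
  I(n) ~ e^(f(x*)) · sqrt(2π / |f''(x*)|)
        = exp(13n ln(13n/14) − 13n) · sqrt(2π · 13n / 14^2)
        = (13n/14)^(13n) e^(−13n) · sqrt(2π·13n) / 14
        = (sqrt(2π·13n) / 14) · (13n/(14e))^(13n).
This matches Γ(13n+1)/14^(13n+1) with Stirling applied to Γ.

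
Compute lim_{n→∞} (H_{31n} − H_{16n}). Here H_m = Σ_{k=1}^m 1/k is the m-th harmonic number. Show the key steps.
lim = ln(31/16)

Euler-Maclaurin gives H_m = ln m + γ + 1/(2m) + O(1/m^2). The γ and O(1/m) terms cancel in the difference:
  H_{31n} − H_{16n} = ln(31n) − ln(16n) + O(1/n) = ln(31/16) + O(1/n).
Hence the limit is ln(31/16).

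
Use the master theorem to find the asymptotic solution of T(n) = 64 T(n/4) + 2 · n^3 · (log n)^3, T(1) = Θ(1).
T(n) = Θ(n^3 · (log n)^4)

Here log_4 64 = 3 and f(n) = 2 · n^3 · (log n)^3 = Θ(n^(log_4 64) · (log n)^3). This is the extended Case 2 of the master theorem (f matches the critical exponent up to log factors), giving T(n) = Θ(n^(log_4 64) · (log n)^(3+1)) = Θ(n^3 · (log n)^4).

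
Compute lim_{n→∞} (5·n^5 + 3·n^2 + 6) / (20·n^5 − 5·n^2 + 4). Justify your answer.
lim = 5/20 = 1/4

For large n the leading n^5 terms dominate both numerator and denominator. Dividing top and bottom by n^5, every other term tends to 0, leaving 5/20 = 1/4.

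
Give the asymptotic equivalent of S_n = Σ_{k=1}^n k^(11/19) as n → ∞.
S_n ~ (19/30) · n^(30/19)

Integral comparison: Σ_{k=1}^n k^(11/19) = ∫_0^n x^(11/19) dx + O(n^(11/19)). The integral is n^(1 + 11/19) / (1 + 11/19) = n^((11+19)/19) / ((11+19)/19) = (19/30) · n^(30/19).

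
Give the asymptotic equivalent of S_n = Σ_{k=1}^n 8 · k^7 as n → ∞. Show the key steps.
S_n ~ n^8

By integral comparison (Euler-Maclaurin), Σ_{k=1}^n 8 · k^7 = 8 · ∫_0^n x^7 dx + O(n^7) = 8 · n^8/8 = n^8 + O(n^7). (Equivalently, Faulhaber's formula gives the same leading term.)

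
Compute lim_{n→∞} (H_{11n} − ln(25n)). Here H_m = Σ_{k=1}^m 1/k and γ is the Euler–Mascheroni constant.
lim = ln(11/25) + γ

By Euler-Maclaurin, H_m = ln m + γ + O(1/m). So
  H_{11n} − ln(25n) = ln(11n) + γ − ln(25n) + O(1/n)
                       = ln(11/25) + γ + O(1/n).
Hence the limit is ln(11/25) + γ.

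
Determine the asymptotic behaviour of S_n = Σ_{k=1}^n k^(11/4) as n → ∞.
S_n ~ (4/15) · n^(15/4)

Integral comparison: Σ_{k=1}^n k^(11/4) = ∫_0^n x^(11/4) dx + O(n^(11/4)). The integral is n^(1 + 11/4) / (1 + 11/4) = n^((11+4)/4) / ((11+4)/4) = (4/15) · n^(15/4).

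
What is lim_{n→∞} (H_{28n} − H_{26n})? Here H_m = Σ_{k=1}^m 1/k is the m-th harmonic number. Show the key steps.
lim = ln(28/26) = ln(14/13)

Euler-Maclaurin gives H_m = ln m + γ + 1/(2m) + O(1/m^2). The γ and O(1/m) terms cancel in the difference:
  H_{28n} − H_{26n} = ln(28n) − ln(26n) + O(1/n) = ln(28/26) + O(1/n).
Hence the limit is ln(28/26) = ln(14/13).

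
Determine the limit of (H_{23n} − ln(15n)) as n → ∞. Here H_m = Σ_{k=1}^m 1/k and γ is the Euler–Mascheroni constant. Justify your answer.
lim = ln(23/15) + γ

By Euler-Maclaurin, H_m = ln m + γ + O(1/m). So
  H_{23n} − ln(15n) = ln(23n) + γ − ln(15n) + O(1/n)
                       = ln(23/15) + γ + O(1/n).
Hence the limit is ln(23/15) + γ.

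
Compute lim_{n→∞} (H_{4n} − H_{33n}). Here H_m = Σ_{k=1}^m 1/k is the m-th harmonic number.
lim = ln(4/33)

Euler-Maclaurin gives H_m = ln m + γ + 1/(2m) + O(1/m^2). The γ and O(1/m) terms cancel in the difference:
  H_{4n} − H_{33n} = ln(4n) − ln(33n) + O(1/n) = ln(4/33) + O(1/n).
Hence the limit is ln(4/33).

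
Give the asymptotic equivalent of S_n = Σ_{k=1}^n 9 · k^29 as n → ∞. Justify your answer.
S_n ~ 3 · n^30 / 10

By integral comparison (Euler-Maclaurin), Σ_{k=1}^n 9 · k^29 = 9 · ∫_0^n x^29 dx + O(n^29) = 9 · n^30/30 = 3 · n^30 / 10 + O(n^29). (Equivalently, Faulhaber's formula gives the same leading term.)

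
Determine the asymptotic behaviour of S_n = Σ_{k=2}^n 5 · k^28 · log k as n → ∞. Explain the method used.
S_n ~ 5 · n^29 log n / 29 − 5 · n^29 / 841

By integral comparison, S_n = ∫_1^n 5 · x^28 · log x dx + O(n^28 · log n). For the integral, ∫ x^28 log x dx = n^29 log n / 29 − n^29/841 (integration by parts). Hence S_n ~ 5 · n^29 log n / 29 − 5 · n^29 / 841.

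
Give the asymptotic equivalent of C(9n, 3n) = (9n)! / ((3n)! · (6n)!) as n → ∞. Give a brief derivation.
C(9n, 3n) ~ (27/4)^(3n) · sqrt(3/(4π·3n))

Write N = 3n. Apply Stirling to each factorial:
  (3N)! ~ sqrt(2π·3N) · (3N/e)^(3N),
  N! ~ sqrt(2π N) · (N/e)^N,
  (2N)! ~ sqrt(2π·2N) · (2N/e)^(2N).
The exponential factors combine to (3N)^(3N) / (N^N · (2N)^(2N)) = 3^(3N)/2^(2N) = (3^3/2^2)^N = (27/4)^N.
The square-root prefactors combine to sqrt(2π·3N) / (sqrt(2π N)·sqrt(2π·2N)) = sqrt(3 / (2π·2·N)) = sqrt(3/(4π·3n)).
Substituting N = 3n: C(9n, 3n) ~ (27/4)^(3n) · sqrt(3/(4π·3n)).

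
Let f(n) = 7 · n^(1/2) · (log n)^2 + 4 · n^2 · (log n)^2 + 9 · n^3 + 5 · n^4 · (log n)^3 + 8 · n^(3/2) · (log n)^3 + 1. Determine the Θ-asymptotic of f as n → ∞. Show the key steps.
f(n) ∈ Θ(n^4 · (log n)^3)

Compare the terms by growth order. For large n, n^a · (log n)^b dominates n^a' · (log n)^b' iff a > a', or (a = a' and b > b'). Ranking the 6 terms shows the dominant one is 5 · n^4 · (log n)^3. Hence f(n) ∈ Θ(n^4 · (log n)^3).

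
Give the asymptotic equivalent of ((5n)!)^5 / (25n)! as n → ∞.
((5n)!)^5/(25n)! ~ ((2π·5n)^(4/2) / sqrt(5)) · 5^(−5·5n)  →  0

Write N = 5n. Stirling: N! ~ sqrt(2π N)(N/e)^N and (5N)! ~ sqrt(2π·5N)·(5N/e)^(5N).
  (N!)^5/(5N)! ~ (2π N)^(5/2) (N/e)^(5N) / [sqrt(2π·5N) (5N/e)^(5N)]
     = (2π N)^(5/2) / sqrt(2π·5N) · (N/(5N))^(5N)
     = (2π N)^((5−1)/2) / sqrt(5) · 5^(−5N).
Since 5^5 > 1, the factor 5^(−5N) decays exponentially, so the ratio → 0. Substituting N = 5n gives the stated form.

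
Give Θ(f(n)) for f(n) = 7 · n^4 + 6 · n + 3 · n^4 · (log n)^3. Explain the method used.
f(n) ∈ Θ(n^4 · (log n)^3)

Compare the terms by growth order. For large n, n^a · (log n)^b dominates n^a' · (log n)^b' iff a > a', or (a = a' and b > b'). Ranking the 3 terms shows the dominant one is 3 · n^4 · (log n)^3. Hence f(n) ∈ Θ(n^4 · (log n)^3).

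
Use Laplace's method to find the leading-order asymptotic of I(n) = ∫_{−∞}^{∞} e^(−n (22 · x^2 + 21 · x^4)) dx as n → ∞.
I(n) ~ sqrt(π/(22n))

φ(x) = 22 · x^2 + 21 · x^4 has its unique global minimum at x* = 0 (since φ'(x) = 44x + 84x^3 = 0 only at x = 0 for real x with both coefficients positive, and φ → ∞ as |x| → ∞). At x* = 0, φ(0) = 0 and φ''(0) = 44. Laplace's method then gives
  I(n) ~ sqrt(2π / (n · φ''(0))) · e^(−n φ(0)) = sqrt(2π / (44n)) = sqrt(π/(22n)).
The 21 · x^4 term contributes only at subleading order (an O(1/n) relative correction).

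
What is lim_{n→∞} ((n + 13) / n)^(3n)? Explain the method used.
lim = e^39

Rewrite as (1 + 13/n)^(3n). By the standard limit (1 + x/n)^n → e^x, we have (1 + 13/n)^n → e^13, and raising to the 3rd power gives e^39.
More precisely, ln[(1 + 13/n)^(3n)] = 3n · ln(1 + 13/n) = 3n · (13/n + O(1/n^2)) = 39 + O(1/n) → 39.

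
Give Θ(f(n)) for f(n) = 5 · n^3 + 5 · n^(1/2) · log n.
f(n) ∈ Θ(n^3)

Compare the terms by growth order. For large n, n^a · (log n)^b dominates n^a' · (log n)^b' iff a > a', or (a = a' and b > b'). Ranking the 2 terms shows the dominant one is 5 · n^3. Hence f(n) ∈ Θ(n^3).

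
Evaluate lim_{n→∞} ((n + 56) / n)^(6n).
lim = e^336

Rewrite as (1 + 56/n)^(6n). By the standard limit (1 + x/n)^n → e^x, we have (1 + 56/n)^n → e^56, and raising to the 6th power gives e^336.
More precisely, ln[(1 + 56/n)^(6n)] = 6n · ln(1 + 56/n) = 6n · (56/n + O(1/n^2)) = 336 + O(1/n) → 336.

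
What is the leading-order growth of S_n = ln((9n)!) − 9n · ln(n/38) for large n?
S_n ~ 9n · (ln 342 − 1) + O(ln n)

Stirling: ln((9n)!) = 9n ln(9n) − 9n + O(ln n).
  S_n = 9n ln(9n) − 9n − 9n ln(n/38) + O(ln n)
      = 9n ln(9n) − 9n ln n + 9n ln 38 − 9n + O(ln n)
      = 9n ln 9 + 9n ln 38 − 9n + O(ln n)
      = 9n (ln 342 − 1) + O(ln n).
Numerically ln(342) − 1 ≈ 4.8348.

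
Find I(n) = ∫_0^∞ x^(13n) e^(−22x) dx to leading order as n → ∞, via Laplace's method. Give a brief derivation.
I(n) ~ (sqrt(2π·13n) / 22) · (13n/(22e))^(13n)

Write the integrand as exp(13n ln x − 22x) and set f(x) = 13n ln x − 22x. Then f'(x) = 13n/x − 22 = 0 at x* = 13n/22, and f''(x*) = −13n/x*^2 = −22^2/(13n). Laplace's method (interior maximum) gives
  I(n) ~ e^(f(x*)) · sqrt(2π / |f''(x*)|)
        = exp(13n ln(13n/22) − 13n) · sqrt(2π · 13n / 22^2)
        = (13n/22)^(13n) e^(−13n) · sqrt(2π·13n) / 22
        = (sqrt(2π·13n) / 22) · (13n/(22e))^(13n).
This matches Γ(13n+1)/22^(13n+1) with Stirling applied to Γ.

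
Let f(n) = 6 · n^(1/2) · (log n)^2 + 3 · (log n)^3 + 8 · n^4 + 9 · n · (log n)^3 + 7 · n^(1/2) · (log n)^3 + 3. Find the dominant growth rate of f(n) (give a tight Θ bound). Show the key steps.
f(n) ∈ Θ(n^4)

Compare the terms by growth order. For large n, n^a · (log n)^b dominates n^a' · (log n)^b' iff a > a', or (a = a' and b > b'). Ranking the 6 terms shows the dominant one is 8 · n^4. Hence f(n) ∈ Θ(n^4).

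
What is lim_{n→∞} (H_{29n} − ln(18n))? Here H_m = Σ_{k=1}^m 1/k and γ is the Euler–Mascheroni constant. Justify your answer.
lim = ln(29/18) + γ

By Euler-Maclaurin, H_m = ln m + γ + O(1/m). So
  H_{29n} − ln(18n) = ln(29n) + γ − ln(18n) + O(1/n)
                       = ln(29/18) + γ + O(1/n).
Hence the limit is ln(29/18) + γ.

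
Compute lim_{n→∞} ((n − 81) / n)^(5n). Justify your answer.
lim = e^(−405)

Rewrite as (1 − 81/n)^(5n). By the standard limit (1 + x/n)^n → e^x, we have (1 − 81/n)^n → e^(−81), and raising to the 5th power gives e^(−405).
More precisely, ln[(1 − 81/n)^(5n)] = 5n · ln(1 − 81/n) = 5n · (-81/n + O(1/n^2)) = -405 + O(1/n) → -405.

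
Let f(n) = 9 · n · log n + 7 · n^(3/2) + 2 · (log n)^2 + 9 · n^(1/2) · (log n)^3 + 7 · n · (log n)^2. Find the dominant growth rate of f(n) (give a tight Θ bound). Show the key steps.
f(n) ∈ Θ(n^(3/2))

Compare the terms by growth order. For large n, n^a · (log n)^b dominates n^a' · (log n)^b' iff a > a', or (a = a' and b > b'). Ranking the 5 terms shows the dominant one is 7 · n^(3/2). Hence f(n) ∈ Θ(n^(3/2)).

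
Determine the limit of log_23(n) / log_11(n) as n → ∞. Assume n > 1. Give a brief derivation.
lim = ln(11) / ln(23) = log_23(11)

Change of base: log_23(n) = ln n / ln 23 and log_11(n) = ln n / ln 11. The ratio is (ln n / ln 23) · (ln 11 / ln n) = ln 11 / ln 23, a constant independent of n. So the limit is ln 11 / ln 23 = log_23(11).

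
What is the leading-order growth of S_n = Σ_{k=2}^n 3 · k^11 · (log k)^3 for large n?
S_n ~ n^12 · (log n)^3 / 4

By integral comparison, S_n = ∫_1^n 3 · x^11 · (log x)^3 dx + O(n^11 · (log n)^3). For the integral, the leading term of ∫_1^n x^11 (log x)^3 dx is n^12/12 · (log n)^3 (by repeated integration by parts; each step lowers the log-exponent and produces a relatively O(1/log n) correction). Hence S_n ~ n^12 · (log n)^3 / 4.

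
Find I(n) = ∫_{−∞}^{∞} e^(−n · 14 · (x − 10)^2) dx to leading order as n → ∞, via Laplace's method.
I(n) = sqrt(π/(14n))

Here φ(x) = 14 · (x − 10)^2 has its unique minimum at x* = 10 with φ(x*) = 0 and φ''(x*) = 28. Laplace's method gives
  I(n) ~ e^(−n φ(x*)) · sqrt(2π / (n · φ''(x*))) = sqrt(2π / (28n)) = sqrt(π/(14n)).
This is exact: substituting u = (x − 10)·sqrt(14n) gives I(n) = (1/sqrt(14n)) ∫_{−∞}^{∞} e^(−u^2) du = sqrt(π/(14n)).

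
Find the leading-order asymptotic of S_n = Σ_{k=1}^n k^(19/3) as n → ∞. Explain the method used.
S_n ~ (3/22) · n^(22/3)

Integral comparison: Σ_{k=1}^n k^(19/3) = ∫_0^n x^(19/3) dx + O(n^(19/3)). The integral is n^(1 + 19/3) / (1 + 19/3) = n^((19+3)/3) / ((19+3)/3) = (3/22) · n^(22/3).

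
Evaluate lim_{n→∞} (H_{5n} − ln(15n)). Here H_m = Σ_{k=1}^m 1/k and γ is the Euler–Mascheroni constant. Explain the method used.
lim = −ln 3 + γ

By Euler-Maclaurin, H_m = ln m + γ + O(1/m). So
  H_{5n} − ln(15n) = ln(5n) + γ − ln(15n) + O(1/n)
                       = ln(5/15) + γ + O(1/n).
Hence the limit is ln(5/15) + γ (= −ln 3).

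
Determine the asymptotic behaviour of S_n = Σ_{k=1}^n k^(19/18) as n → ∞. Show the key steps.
S_n ~ (18/37) · n^(37/18)

Integral comparison: Σ_{k=1}^n k^(19/18) = ∫_0^n x^(19/18) dx + O(n^(19/18)). The integral is n^(1 + 19/18) / (1 + 19/18) = n^((19+18)/18) / ((19+18)/18) = (18/37) · n^(37/18).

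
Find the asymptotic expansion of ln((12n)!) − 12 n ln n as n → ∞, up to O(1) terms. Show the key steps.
ln((12n)!) − 12 n ln n = 12(ln 12 − 1) n + (1/2) ln(2π·12n) + O(1/n)

Stirling: ln((12n)!) = 12n ln(12n) − 12n + (1/2) ln(2π·12n) + O(1/n).
Since 12n ln(12n) = 12n ln n + 12n ln 12, subtracting 12n ln n cancels the n ln n term exactly. What remains is 12(ln 12 − 1) n + (1/2) ln(2π·12n) + O(1/n).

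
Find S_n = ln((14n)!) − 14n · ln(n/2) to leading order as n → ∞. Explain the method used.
S_n ~ 14n · (ln 28 − 1) + O(ln n)

Stirling: ln((14n)!) = 14n ln(14n) − 14n + O(ln n).
  S_n = 14n ln(14n) − 14n − 14n ln(n/2) + O(ln n)
      = 14n ln(14n) − 14n ln n + 14n ln 2 − 14n + O(ln n)
      = 14n ln 14 + 14n ln 2 − 14n + O(ln n)
      = 14n (ln 28 − 1) + O(ln n).
Numerically ln(28) − 1 ≈ 2.3322.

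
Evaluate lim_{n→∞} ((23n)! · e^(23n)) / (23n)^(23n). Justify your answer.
lim = ∞

Stirling: (23n)! ~ sqrt(2π·23n) · (23n/e)^(23n). Hence
  (23n)! · e^(23n) / (23n)^(23n) ~ sqrt(2π·23n) = sqrt(2π·23) · sqrt(n) → ∞.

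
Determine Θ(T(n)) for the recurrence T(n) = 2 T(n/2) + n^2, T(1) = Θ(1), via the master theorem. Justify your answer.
T(n) = Θ(n^2)

log_2 2 ≈ 1.000. f(n) = n^2 dominates n^(log_2 2) since 2 > 1.000, and the regularity condition a·f(n/b) = 2·(n/2)^2 = (2/4)·n^2 ≤ c·f(n) holds with c = 2/4 ≈ 0.5 < 1. So this is Case 3: T(n) = Θ(f(n)) = Θ(n^2).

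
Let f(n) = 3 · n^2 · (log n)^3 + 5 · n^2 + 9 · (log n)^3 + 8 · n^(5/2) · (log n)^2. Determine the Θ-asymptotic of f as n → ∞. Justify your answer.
f(n) ∈ Θ(n^(5/2) · (log n)^2)

Compare the terms by growth order. For large n, n^a · (log n)^b dominates n^a' · (log n)^b' iff a > a', or (a = a' and b > b'). Ranking the 4 terms shows the dominant one is 8 · n^(5/2) · (log n)^2. Hence f(n) ∈ Θ(n^(5/2) · (log n)^2).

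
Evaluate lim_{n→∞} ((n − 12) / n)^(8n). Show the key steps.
lim = e^(−96)

Rewrite as (1 − 12/n)^(8n). By the standard limit (1 + x/n)^n → e^x, we have (1 − 12/n)^n → e^(−12), and raising to the 8th power gives e^(−96).
More precisely, ln[(1 − 12/n)^(8n)] = 8n · ln(1 − 12/n) = 8n · (-12/n + O(1/n^2)) = -96 + O(1/n) → -96.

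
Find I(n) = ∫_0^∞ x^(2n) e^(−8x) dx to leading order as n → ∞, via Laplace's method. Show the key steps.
I(n) ~ (sqrt(2π·2n) / 8) · (2n/(8e))^(2n)

Write the integrand as exp(2n ln x − 8x) and set f(x) = 2n ln x − 8x. Then f'(x) = 2n/x − 8 = 0 at x* = 2n/8, and f''(x*) = −2n/x*^2 = −8^2/(2n). Laplace's method (interior maximum) gives
  I(n) ~ e^(f(x*)) · sqrt(2π / |f''(x*)|)
        = exp(2n ln(2n/8) − 2n) · sqrt(2π · 2n / 8^2)
        = (2n/8)^(2n) e^(−2n) · sqrt(2π·2n) / 8
        = (sqrt(2π·2n) / 8) · (2n/(8e))^(2n).
This matches Γ(2n+1)/8^(2n+1) with Stirling applied to Γ.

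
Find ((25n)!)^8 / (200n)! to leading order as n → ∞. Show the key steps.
((25n)!)^8/(200n)! ~ ((2π·25n)^(7/2) / sqrt(8)) · 8^(−8·25n)  →  0

Write N = 25n. Stirling: N! ~ sqrt(2π N)(N/e)^N and (8N)! ~ sqrt(2π·8N)·(8N/e)^(8N).
  (N!)^8/(8N)! ~ (2π N)^(8/2) (N/e)^(8N) / [sqrt(2π·8N) (8N/e)^(8N)]
     = (2π N)^(8/2) / sqrt(2π·8N) · (N/(8N))^(8N)
     = (2π N)^((8−1)/2) / sqrt(8) · 8^(−8N).
Since 8^8 > 1, the factor 8^(−8N) decays exponentially, so the ratio → 0. Substituting N = 25n gives the stated form.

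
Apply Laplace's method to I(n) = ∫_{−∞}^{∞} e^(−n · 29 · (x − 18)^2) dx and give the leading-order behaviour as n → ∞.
I(n) = sqrt(π/(29n))

Here φ(x) = 29 · (x − 18)^2 has its unique minimum at x* = 18 with φ(x*) = 0 and φ''(x*) = 58. Laplace's method gives
  I(n) ~ e^(−n φ(x*)) · sqrt(2π / (n · φ''(x*))) = sqrt(2π / (58n)) = sqrt(π/(29n)).
This is exact: substituting u = (x − 18)·sqrt(29n) gives I(n) = (1/sqrt(29n)) ∫_{−∞}^{∞} e^(−u^2) du = sqrt(π/(29n)).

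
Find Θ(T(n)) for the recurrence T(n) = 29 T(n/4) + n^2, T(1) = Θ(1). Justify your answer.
T(n) = Θ(n^(log_4 29))

Master theorem: compare f(n) = n^2 to n^(log_4 29) where log_4 29 ≈ 2.429. Since 2 < log_4 29, we have f(n) = O(n^(log_4 29 − ε)) for some ε > 0 — Case 1. Hence T(n) = Θ(n^(log_4 29)).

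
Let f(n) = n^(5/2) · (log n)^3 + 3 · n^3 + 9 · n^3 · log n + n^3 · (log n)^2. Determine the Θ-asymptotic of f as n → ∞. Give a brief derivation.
f(n) ∈ Θ(n^3 · (log n)^2)

Compare the terms by growth order. For large n, n^a · (log n)^b dominates n^a' · (log n)^b' iff a > a', or (a = a' and b > b'). Ranking the 4 terms shows the dominant one is n^3 · (log n)^2. Hence f(n) ∈ Θ(n^3 · (log n)^2).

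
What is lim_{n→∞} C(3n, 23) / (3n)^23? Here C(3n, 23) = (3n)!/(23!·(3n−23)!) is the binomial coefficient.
lim = 1/23! = 1/25852016738884976640000

With N = 3n → ∞: C(N, 23) / N^23 = [N(N−1)…(N−22)] / (23! · N^23) = (1/23!) · 1 · (1 − 1/(3n)) · … · (1 − 22/(3n)). Each factor → 1 as N → ∞, so the limit is 1/23! = 1/25852016738884976640000.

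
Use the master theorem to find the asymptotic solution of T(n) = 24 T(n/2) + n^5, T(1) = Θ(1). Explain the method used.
T(n) = Θ(n^5)

log_2 24 ≈ 4.585. f(n) = n^5 dominates n^(log_2 24) since 5 > 4.585, and the regularity condition a·f(n/b) = 24·(n/2)^5 = (24/32)·n^5 ≤ c·f(n) holds with c = 24/32 ≈ 0.75 < 1. So this is Case 3: T(n) = Θ(f(n)) = Θ(n^5).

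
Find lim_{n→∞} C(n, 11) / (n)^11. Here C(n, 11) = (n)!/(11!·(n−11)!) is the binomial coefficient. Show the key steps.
lim = 1/11! = 1/39916800

With N = n → ∞: C(N, 11) / N^11 = [N(N−1)…(N−10)] / (11! · N^11) = (1/11!) · 1 · (1 − 1/n) · … · (1 − 10/n). Each factor → 1 as N → ∞, so the limit is 1/11! = 1/39916800.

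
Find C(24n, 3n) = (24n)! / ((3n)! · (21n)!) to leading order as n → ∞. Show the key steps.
C(24n, 3n) ~ (16777216/823543)^(3n) · sqrt(4/(7π·3n))

Write N = 3n. Apply Stirling to each factorial:
  (8N)! ~ sqrt(2π·8N) · (8N/e)^(8N),
  N! ~ sqrt(2π N) · (N/e)^N,
  (7N)! ~ sqrt(2π·7N) · (7N/e)^(7N).
The exponential factors combine to (8N)^(8N) / (N^N · (7N)^(7N)) = 8^(8N)/7^(7N) = (8^8/7^7)^N = (16777216/823543)^N.
The square-root prefactors combine to sqrt(2π·8N) / (sqrt(2π N)·sqrt(2π·7N)) = sqrt(8 / (2π·7·N)) = sqrt(4/(7π·3n)).
Substituting N = 3n: C(24n, 3n) ~ (16777216/823543)^(3n) · sqrt(4/(7π·3n)).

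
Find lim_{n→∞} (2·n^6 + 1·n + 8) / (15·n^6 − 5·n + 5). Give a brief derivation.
lim = 2/15

For large n the leading n^6 terms dominate both numerator and denominator. Dividing top and bottom by n^6, every other term tends to 0, leaving 2/15.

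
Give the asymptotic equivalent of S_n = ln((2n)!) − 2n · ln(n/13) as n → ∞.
S_n ~ 2n · (ln 26 − 1) + O(ln n)

Stirling: ln((2n)!) = 2n ln(2n) − 2n + O(ln n).
  S_n = 2n ln(2n) − 2n − 2n ln(n/13) + O(ln n)
      = 2n ln(2n) − 2n ln n + 2n ln 13 − 2n + O(ln n)
      = 2n ln 2 + 2n ln 13 − 2n + O(ln n)
      = 2n (ln 26 − 1) + O(ln n).
Numerically ln(26) − 1 ≈ 2.2581.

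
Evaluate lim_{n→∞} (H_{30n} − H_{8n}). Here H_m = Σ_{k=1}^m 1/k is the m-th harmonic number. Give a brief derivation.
lim = ln(30/8) = ln(15/4)

Euler-Maclaurin gives H_m = ln m + γ + 1/(2m) + O(1/m^2). The γ and O(1/m) terms cancel in the difference:
  H_{30n} − H_{8n} = ln(30n) − ln(8n) + O(1/n) = ln(30/8) + O(1/n).
Hence the limit is ln(30/8) = ln(15/4).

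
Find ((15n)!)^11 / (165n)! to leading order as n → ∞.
((15n)!)^11/(165n)! ~ ((2π·15n)^(10/2) / sqrt(11)) · 11^(−11·15n)  →  0

Write N = 15n. Stirling: N! ~ sqrt(2π N)(N/e)^N and (11N)! ~ sqrt(2π·11N)·(11N/e)^(11N).
  (N!)^11/(11N)! ~ (2π N)^(11/2) (N/e)^(11N) / [sqrt(2π·11N) (11N/e)^(11N)]
     = (2π N)^(11/2) / sqrt(2π·11N) · (N/(11N))^(11N)
     = (2π N)^((11−1)/2) / sqrt(11) · 11^(−11N).
Since 11^11 > 1, the factor 11^(−11N) decays exponentially, so the ratio → 0. Substituting N = 15n gives the stated form.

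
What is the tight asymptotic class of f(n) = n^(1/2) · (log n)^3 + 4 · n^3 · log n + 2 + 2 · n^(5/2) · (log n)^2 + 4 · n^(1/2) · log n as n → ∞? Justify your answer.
f(n) ∈ Θ(n^3 · log n)

Compare the terms by growth order. For large n, n^a · (log n)^b dominates n^a' · (log n)^b' iff a > a', or (a = a' and b > b'). Ranking the 5 terms shows the dominant one is 4 · n^3 · log n. Hence f(n) ∈ Θ(n^3 · log n).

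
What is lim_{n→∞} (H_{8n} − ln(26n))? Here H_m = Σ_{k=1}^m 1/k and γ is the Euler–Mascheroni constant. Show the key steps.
lim = ln(4/13) + γ

By Euler-Maclaurin, H_m = ln m + γ + O(1/m). So
  H_{8n} − ln(26n) = ln(8n) + γ − ln(26n) + O(1/n)
                       = ln(8/26) + γ + O(1/n).
Hence the limit is ln(8/26) + γ (= ln(4/13)).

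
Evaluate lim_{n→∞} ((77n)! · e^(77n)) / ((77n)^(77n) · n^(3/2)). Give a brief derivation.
lim = 0

Stirling: (77n)! ~ sqrt(2π·77n) · (77n/e)^(77n). Hence
  (77n)! · e^(77n) / (77n)^(77n) ~ sqrt(2π·77n).
Dividing by n^(3/2): sqrt(2π·77n) / n^(3/2) = sqrt(2π·77) · n^((1−3)/2), so the expression behaves like sqrt(2π·77) · n^((1−3)/2) → 0.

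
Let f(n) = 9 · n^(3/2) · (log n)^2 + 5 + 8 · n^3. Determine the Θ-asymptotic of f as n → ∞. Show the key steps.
f(n) ∈ Θ(n^3)

Compare the terms by growth order. For large n, n^a · (log n)^b dominates n^a' · (log n)^b' iff a > a', or (a = a' and b > b'). Ranking the 3 terms shows the dominant one is 8 · n^3. Hence f(n) ∈ Θ(n^3).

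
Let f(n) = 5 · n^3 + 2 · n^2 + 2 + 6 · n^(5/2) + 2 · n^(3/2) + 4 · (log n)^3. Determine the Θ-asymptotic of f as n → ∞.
f(n) ∈ Θ(n^3)

Compare the terms by growth order. For large n, n^a · (log n)^b dominates n^a' · (log n)^b' iff a > a', or (a = a' and b > b'). Ranking the 6 terms shows the dominant one is 5 · n^3. Hence f(n) ∈ Θ(n^3).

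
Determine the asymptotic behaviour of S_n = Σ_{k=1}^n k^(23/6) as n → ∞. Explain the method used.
S_n ~ (6/29) · n^(29/6)

Integral comparison: Σ_{k=1}^n k^(23/6) = ∫_0^n x^(23/6) dx + O(n^(23/6)). The integral is n^(1 + 23/6) / (1 + 23/6) = n^((23+6)/6) / ((23+6)/6) = (6/29) · n^(29/6).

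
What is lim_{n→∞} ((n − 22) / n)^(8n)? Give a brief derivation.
lim = e^(−176)

Rewrite as (1 − 22/n)^(8n). By the standard limit (1 + x/n)^n → e^x, we have (1 − 22/n)^n → e^(−22), and raising to the 8th power gives e^(−176).
More precisely, ln[(1 − 22/n)^(8n)] = 8n · ln(1 − 22/n) = 8n · (-22/n + O(1/n^2)) = -176 + O(1/n) → -176.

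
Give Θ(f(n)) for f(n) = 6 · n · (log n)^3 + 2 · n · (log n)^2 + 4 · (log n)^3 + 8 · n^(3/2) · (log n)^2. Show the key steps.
f(n) ∈ Θ(n^(3/2) · (log n)^2)

Compare the terms by growth order. For large n, n^a · (log n)^b dominates n^a' · (log n)^b' iff a > a', or (a = a' and b > b'). Ranking the 4 terms shows the dominant one is 8 · n^(3/2) · (log n)^2. Hence f(n) ∈ Θ(n^(3/2) · (log n)^2).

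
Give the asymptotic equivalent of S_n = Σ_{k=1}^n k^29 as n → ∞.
S_n ~ n^30 / 30

By integral comparison (Euler-Maclaurin), Σ_{k=1}^n k^29 = ∫_0^n x^29 dx + O(n^29) = n^30/30 + O(n^29). (Equivalently, Faulhaber's formula gives the same leading term.)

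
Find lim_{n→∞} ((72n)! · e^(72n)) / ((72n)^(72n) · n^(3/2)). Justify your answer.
lim = 0

Stirling: (72n)! ~ sqrt(2π·72n) · (72n/e)^(72n). Hence
  (72n)! · e^(72n) / (72n)^(72n) ~ sqrt(2π·72n).
Dividing by n^(3/2): sqrt(2π·72n) / n^(3/2) = sqrt(2π·72) · n^((1−3)/2), so the expression behaves like sqrt(2π·72) · n^((1−3)/2) → 0.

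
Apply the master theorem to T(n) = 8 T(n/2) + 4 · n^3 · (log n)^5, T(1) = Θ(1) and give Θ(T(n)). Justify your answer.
T(n) = Θ(n^3 · (log n)^6)

Here log_2 8 = 3 and f(n) = 4 · n^3 · (log n)^5 = Θ(n^(log_2 8) · (log n)^5). This is the extended Case 2 of the master theorem (f matches the critical exponent up to log factors), giving T(n) = Θ(n^(log_2 8) · (log n)^(5+1)) = Θ(n^3 · (log n)^6).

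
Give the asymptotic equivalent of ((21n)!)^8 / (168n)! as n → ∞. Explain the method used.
((21n)!)^8/(168n)! ~ ((2π·21n)^(7/2) / sqrt(8)) · 8^(−8·21n)  →  0

Write N = 21n. Stirling: N! ~ sqrt(2π N)(N/e)^N and (8N)! ~ sqrt(2π·8N)·(8N/e)^(8N).
  (N!)^8/(8N)! ~ (2π N)^(8/2) (N/e)^(8N) / [sqrt(2π·8N) (8N/e)^(8N)]
     = (2π N)^(8/2) / sqrt(2π·8N) · (N/(8N))^(8N)
     = (2π N)^((8−1)/2) / sqrt(8) · 8^(−8N).
Since 8^8 > 1, the factor 8^(−8N) decays exponentially, so the ratio → 0. Substituting N = 21n gives the stated form.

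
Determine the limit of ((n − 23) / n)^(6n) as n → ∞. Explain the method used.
lim = e^(−138)

Rewrite as (1 − 23/n)^(6n). By the standard limit (1 + x/n)^n → e^x, we have (1 − 23/n)^n → e^(−23), and raising to the 6th power gives e^(−138).
More precisely, ln[(1 − 23/n)^(6n)] = 6n · ln(1 − 23/n) = 6n · (-23/n + O(1/n^2)) = -138 + O(1/n) → -138.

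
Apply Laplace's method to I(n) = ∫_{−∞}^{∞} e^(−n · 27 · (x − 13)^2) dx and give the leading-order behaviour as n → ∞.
I(n) = sqrt(π/(27n))

Here φ(x) = 27 · (x − 13)^2 has its unique minimum at x* = 13 with φ(x*) = 0 and φ''(x*) = 54. Laplace's method gives
  I(n) ~ e^(−n φ(x*)) · sqrt(2π / (n · φ''(x*))) = sqrt(2π / (54n)) = sqrt(π/(27n)).
This is exact: substituting u = (x − 13)·sqrt(27n) gives I(n) = (1/sqrt(27n)) ∫_{−∞}^{∞} e^(−u^2) du = sqrt(π/(27n)).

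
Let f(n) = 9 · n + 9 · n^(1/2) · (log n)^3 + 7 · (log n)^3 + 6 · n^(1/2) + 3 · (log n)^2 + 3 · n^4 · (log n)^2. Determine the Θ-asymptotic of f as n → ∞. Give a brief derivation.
f(n) ∈ Θ(n^4 · (log n)^2)

Compare the terms by growth order. For large n, n^a · (log n)^b dominates n^a' · (log n)^b' iff a > a', or (a = a' and b > b'). Ranking the 6 terms shows the dominant one is 3 · n^4 · (log n)^2. Hence f(n) ∈ Θ(n^4 · (log n)^2).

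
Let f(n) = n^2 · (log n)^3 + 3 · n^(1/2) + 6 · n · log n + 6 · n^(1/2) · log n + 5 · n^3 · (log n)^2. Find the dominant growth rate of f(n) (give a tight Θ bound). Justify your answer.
f(n) ∈ Θ(n^3 · (log n)^2)

Compare the terms by growth order. For large n, n^a · (log n)^b dominates n^a' · (log n)^b' iff a > a', or (a = a' and b > b'). Ranking the 5 terms shows the dominant one is 5 · n^3 · (log n)^2. Hence f(n) ∈ Θ(n^3 · (log n)^2).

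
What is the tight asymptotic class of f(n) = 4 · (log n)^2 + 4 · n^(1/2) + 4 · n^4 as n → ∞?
f(n) ∈ Θ(n^4)

Compare the terms by growth order. For large n, n^a · (log n)^b dominates n^a' · (log n)^b' iff a > a', or (a = a' and b > b'). Ranking the 3 terms shows the dominant one is 4 · n^4. Hence f(n) ∈ Θ(n^4).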